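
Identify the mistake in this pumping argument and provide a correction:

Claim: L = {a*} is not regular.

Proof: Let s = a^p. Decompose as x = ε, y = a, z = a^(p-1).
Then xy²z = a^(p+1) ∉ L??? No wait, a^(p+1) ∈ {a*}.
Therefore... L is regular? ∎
Error: The proof attempts to show a*  is not regular, but a* IS regular!

Correction: a* is a regular language (recognized by a simple DFA with one accepting state and self-loop on 'a'). The pumping lemma can only prove non-regularity, not regularity. For regular languages, pumping always works.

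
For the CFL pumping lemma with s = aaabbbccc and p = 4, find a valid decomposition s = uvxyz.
u='aa', v='a', x='bb', y='b', z='ccc'

For s = aaabbbccc with pumping length p = 4:

One valid decomposition:
- u = 'aa'
- v = 'a'
- x = 'bb'
- y = 'b'
- z = 'ccc'

Verification:
- uvxyz = 'aa' + 'a' + 'bb' + 'b' + 'ccc' = aaabbbccc ✓
- |vxy| = |'abbb'| = 4 ≤ 4 ✓
- |vy| = |'ab'| = 2 > 0 ✓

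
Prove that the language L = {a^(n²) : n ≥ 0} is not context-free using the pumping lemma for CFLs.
Assume for contradiction that L is context-free, and let p ≥ 1 be the pumping length given by the pumping lemma for CFLs.
Choose s = a^(p²). Then s ∈ L and |s| = p² ≥ p.
By the CFL pumping lemma, s = uvxyz for some u, v, x, y, z with |vxy| ≤ p, |vy| ≥ 1, and uv^i xy^i z ∈ L for every i ≥ 0.
All symbols are a's, so only lengths matter: let k = |vy|, with 1 ≤ k ≤ |vxy| ≤ p.

Take i = 2: |uv²xy²z| = p² + k, and p² < p² + k ≤ p² + p < (p + 1)².
So the length lies strictly between consecutive squares and is not a perfect square; uv²xy²z ∉ L.

This contradicts the CFL pumping lemma, which requires uv^i xy^i z ∈ L for all i ≥ 0.
Hence L = {a^(n²) : n ≥ 0} is not context-free. ∎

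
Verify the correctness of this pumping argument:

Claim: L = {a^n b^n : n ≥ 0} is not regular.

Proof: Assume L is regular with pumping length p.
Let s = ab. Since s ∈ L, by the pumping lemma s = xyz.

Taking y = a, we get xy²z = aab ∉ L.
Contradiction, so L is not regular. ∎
The proof is INCORRECT.

Error: The string s = ab may be shorter than p.
The pumping lemma only applies to strings with |s| ≥ p, and p is not under our control.
We must choose s in terms of p, e.g. s = a^p b^p, to ensure |s| ≥ p.
(The proof also fixes one particular y; a valid argument must handle every decomposition with |xy| ≤ p and |y| ≥ 1 — for s = a^p b^p this forces y = a^k, and then xy²z = a^(p+k) b^p ∉ L.)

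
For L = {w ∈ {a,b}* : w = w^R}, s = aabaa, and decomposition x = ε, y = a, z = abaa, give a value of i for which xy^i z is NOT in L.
i = 0

xy⁰z = ε · ε · abaa = abaa; abaa reversed is aaba ≠ abaa, so it is not a palindrome and is not in L.
(Other choices also work, e.g. i = 2, 3; only i = 1 is guaranteed to stay in L since xy¹z = s.)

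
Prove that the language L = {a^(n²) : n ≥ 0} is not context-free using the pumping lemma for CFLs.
Assume for contradiction that L is context-free, and let p ≥ 1 be the pumping length given by the pumping lemma for CFLs.
Choose s = a^(p²). Then s ∈ L and |s| = p² ≥ p.
By the CFL pumping lemma, s = uvxyz for some u, v, x, y, z with |vxy| ≤ p, |vy| ≥ 1, and uv^i xy^i z ∈ L for every i ≥ 0.
All symbols are a's, so only lengths matter: let k = |vy|, with 1 ≤ k ≤ |vxy| ≤ p.

Take i = 2: |uv²xy²z| = p² + k, and p² < p² + k ≤ p² + p < (p + 1)².
So the length lies strictly between consecutive squares and is not a perfect square; uv²xy²z ∉ L.

This contradicts the CFL pumping lemma, which requires uv^i xy^i z ∈ L for all i ≥ 0.
Hence L = {a^(n²) : n ≥ 0} is not context-free. ∎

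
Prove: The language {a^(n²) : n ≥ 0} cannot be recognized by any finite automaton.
Assume for contradiction that L is regular, and let p ≥ 1 be the pumping length given by the pumping lemma.
Choose s = a^(p²). Then s ∈ L and |s| = p² ≥ p.
By the pumping lemma, s = xyz for some x, y, z with |xy| ≤ p, |y| ≥ 1, and xy^i z ∈ L for every i ≥ 0.
Here y = a^k for some k with 1 ≤ k ≤ |xy| ≤ p.

Take i = 2: |xy²z| = p² + k.
Now p² < p² + k ≤ p² + p < p² + 2p + 1 = (p + 1)².
So |xy²z| lies strictly between the consecutive squares p² and (p + 1)², hence is not a perfect square, and xy²z ∉ L.

This contradicts the pumping lemma, which requires xy^i z ∈ L for all i ≥ 0.
Hence L = {a^(n²) : n ≥ 0} is not regular. ∎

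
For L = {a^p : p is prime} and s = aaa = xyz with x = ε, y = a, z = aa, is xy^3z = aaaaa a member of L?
Yes

xy³z = ε · aaa · aa = aaaaa.
aaaaa has length 5, which is prime, so it is in L.
(A single pumped string landing in L is not a contradiction by itself; a non-regularity proof needs some i for which xy^i z ∉ L, for every admissible decomposition.)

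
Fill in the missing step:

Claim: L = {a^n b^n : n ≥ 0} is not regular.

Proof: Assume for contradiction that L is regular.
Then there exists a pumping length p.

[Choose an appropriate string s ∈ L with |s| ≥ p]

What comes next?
s = a^p b^p

This string is in L (has equal a's and b's) and has length 2p ≥ p.
Any decomposition xyz with |xy| ≤ p means y consists only of a's,
so pumping will unbalance the counts.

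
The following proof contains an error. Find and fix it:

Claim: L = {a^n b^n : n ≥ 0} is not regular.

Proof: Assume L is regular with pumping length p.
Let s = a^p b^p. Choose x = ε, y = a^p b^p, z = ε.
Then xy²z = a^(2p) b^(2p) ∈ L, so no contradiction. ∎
Error: The decomposition violates |xy| ≤ p. With y = a^p b^p, |xy| = |y| = 2p > p. (The proof also miscomputes xy²z, which would be a^p b^p a^p b^p rather than a^(2p) b^(2p), and it wrongly treats one harmless decomposition as settling the matter — the prover does not get to choose the decomposition.)

Correction: The pumping lemma requires |xy| ≤ p, and the argument must handle every decomposition satisfying |xy| ≤ p, |y| ≥ 1. Since s starts with p a's, any such y consists only of a's, say y = a^k with k ≥ 1. Then xy²z = a^(p+k) b^p has unequal numbers of a's and b's, so xy²z ∉ L — the required contradiction.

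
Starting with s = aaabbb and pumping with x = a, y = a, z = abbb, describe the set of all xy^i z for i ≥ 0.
{xy^i z : i ≥ 0} = {a^(2+i) b^3 : i ≥ 0} = {aabbb, aaabbb, aaaabbb, ...}

With x = a, y = a, z = abbb: Starting with aaabbb and pumping the second 'a', we get strings with 2+i a's followed by 3 b's for i = 0, 1, 2, ...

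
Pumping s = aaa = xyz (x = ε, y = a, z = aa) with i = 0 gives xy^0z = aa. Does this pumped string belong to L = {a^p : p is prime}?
Yes

xy⁰z = ε · ε · aa = aa.
aa has length 2, which is prime, so it is in L.
(A single pumped string landing in L is not a contradiction by itself; a non-regularity proof needs some i for which xy^i z ∉ L, for every admissible decomposition.)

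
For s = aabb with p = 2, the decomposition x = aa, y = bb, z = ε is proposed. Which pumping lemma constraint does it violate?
Violated: |xy| ≤ p

The decomposition x = aa, y = bb, z = ε for s = aabb with p = 2
violates the constraint: |xy| ≤ p

|xy| = |aabb| = 4 > 2 = p. The decomposition puts too many characters in xy.

Pumping lemma constraints:
1. xyz = s (decomposition is valid)
2. |xy| ≤ p
3. |y| > 0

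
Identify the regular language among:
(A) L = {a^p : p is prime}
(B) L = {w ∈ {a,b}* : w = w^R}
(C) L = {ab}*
(C) {ab}*

(C) L = {ab}* is regular.

This can be recognized by a finite automaton (DFA/NFA).
Regular expressions like {ab}* define regular languages.

The other choices are not regular:
- {a^p : p is prime}: After pumping, the length becomes composite
- {w ∈ {a,b}* : w = w^R}: After pumping, the string is no longer symmetric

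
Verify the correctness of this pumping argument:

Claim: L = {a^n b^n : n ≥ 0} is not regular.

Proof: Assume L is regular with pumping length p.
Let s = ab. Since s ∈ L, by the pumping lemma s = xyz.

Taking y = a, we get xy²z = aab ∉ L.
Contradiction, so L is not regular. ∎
The proof is INCORRECT.

Error: The string s = ab may be shorter than p.
The pumping lemma only applies to strings with |s| ≥ p, and p is not under our control.
We must choose s in terms of p, e.g. s = a^p b^p, to ensure |s| ≥ p.
(The proof also fixes one particular y; a valid argument must handle every decomposition with |xy| ≤ p and |y| ≥ 1 — for s = a^p b^p this forces y = a^k, and then xy²z = a^(p+k) b^p ∉ L.)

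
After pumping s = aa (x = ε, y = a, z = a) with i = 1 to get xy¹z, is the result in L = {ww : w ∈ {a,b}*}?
Yes

xy¹z = ε · a · a = aa.
aa splits into halves a · a, which are equal, so it is in L (w = a).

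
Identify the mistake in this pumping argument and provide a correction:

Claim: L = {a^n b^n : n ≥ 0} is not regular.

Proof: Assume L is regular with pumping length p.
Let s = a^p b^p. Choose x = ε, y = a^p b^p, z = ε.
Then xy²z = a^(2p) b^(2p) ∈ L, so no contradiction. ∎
Error: The decomposition violates |xy| ≤ p. With y = a^p b^p, |xy| = |y| = 2p > p. (The proof also miscomputes xy²z, which would be a^p b^p a^p b^p rather than a^(2p) b^(2p), and it wrongly treats one harmless decomposition as settling the matter — the prover does not get to choose the decomposition.)

Correction: The pumping lemma requires |xy| ≤ p, and the argument must handle every decomposition satisfying |xy| ≤ p, |y| ≥ 1. Since s starts with p a's, any such y consists only of a's, say y = a^k with k ≥ 1. Then xy²z = a^(p+k) b^p has unequal numbers of a's and b's, so xy²z ∉ L — the required contradiction.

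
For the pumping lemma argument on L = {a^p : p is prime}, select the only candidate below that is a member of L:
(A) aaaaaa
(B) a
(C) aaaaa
(C) aaaaa

The pumping lemma is applied to a string s that lies in L, so first check membership of each option:
- (A) aaaaaa has length 6 = 2 × 3, which is not prime, so it is not in L ✗
- (B) a has length 1, which is not prime, so it is not in L ✗
- (C) aaaaa has length 5, which is prime, so it is in L ✓

Only (C) aaaaa is in L, so it is the only candidate that could play the role of s.
(In a complete proof one picks s in terms of the pumping length p so that |s| ≥ p is guaranteed; a fixed string like aaaaa illustrates the shape of such an s.)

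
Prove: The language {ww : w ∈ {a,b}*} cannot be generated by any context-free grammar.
Assume for contradiction that L is context-free, and let p ≥ 1 be the pumping length given by the pumping lemma for CFLs.
Choose s = a^p b^p a^p b^p. Then s ∈ L (take w = a^p b^p) and |s| = 4p ≥ p.
By the CFL pumping lemma, s = uvxyz for some u, v, x, y, z with |vxy| ≤ p, |vy| ≥ 1, and uv^i xy^i z ∈ L for every i ≥ 0.

Write s as four blocks A₁ B₁ A₂ B₂ with A₁ = A₂ = a^p and B₁ = B₂ = b^p. Since |vxy| ≤ p, the window vxy lies inside at most two adjacent blocks. Take i = 0 and let t = uxz, so |t| = 4p − |vy| with 1 ≤ |vy| ≤ p. If |t| is odd, t ∉ L immediately, so assume |vy| is even (hence |vy| ≥ 2) and |t|/2 = 2p − |vy|/2, which satisfies p ≤ |t|/2 ≤ 2p − 1.

Case 1 (vxy inside A₁B₁): t = a^(p−j) b^(p−l) a^p b^p with j + l = |vy|. The second half of t has length < 2p, so it is a suffix of the trailing a^p b^p and ends in b; the first half is a^(p−j) b^(p−l) a^((j+l)/2), which ends in a because (j+l)/2 ≥ 1. The halves differ, so t ∉ L.

Case 2 (vxy inside B₁A₂, straddling the middle): t = a^p b^(p−j) a^(p−l) b^p with j + l = |vy|. If t = ww, then w is a prefix of t of length ≥ p, so w begins with a^p; and w is a suffix of t of length ≥ p, so w ends with b^p. That forces |w| ≥ 2p, contradicting |w| = |t|/2 ≤ 2p − 1. So t ∉ L.

Case 3 (vxy inside A₂B₂): t = a^p b^p a^(p−j) b^(p−l) with j + l = |vy|. The first half of t is a prefix of a^p b^p, so it begins with a; the second half is b^((j+l)/2) a^(p−j) b^(p−l), which begins with b. The halves differ, so t ∉ L.

In every case uv⁰xy⁰z = uxz ∉ L.

This contradicts the CFL pumping lemma, which requires uv^i xy^i z ∈ L for all i ≥ 0.
Hence L = {ww : w ∈ {a,b}*} is not context-free. ∎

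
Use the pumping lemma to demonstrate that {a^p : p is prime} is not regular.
Assume for contradiction that L is regular, and let p ≥ 1 be the pumping length given by the pumping lemma.
Choose a prime q with q ≥ p (one exists because there are infinitely many primes) and let s = a^q. Then s ∈ L and |s| = q ≥ p.
By the pumping lemma, s = xyz for some x, y, z with |xy| ≤ p, |y| ≥ 1, and xy^i z ∈ L for every i ≥ 0.
Here y = a^k for some k with 1 ≤ k ≤ p, and xy^i z = a^(q + (i − 1)k) for every i ≥ 0.

Take i = q + 1: |xy^(q+1) z| = q + qk = q(k + 1).
Both factors satisfy q ≥ 2 and k + 1 ≥ 2, so q(k + 1) is composite, and xy^(q+1) z ∉ L.

This contradicts the pumping lemma, which requires xy^i z ∈ L for all i ≥ 0.
Hence L = {a^p : p is prime} is not regular. ∎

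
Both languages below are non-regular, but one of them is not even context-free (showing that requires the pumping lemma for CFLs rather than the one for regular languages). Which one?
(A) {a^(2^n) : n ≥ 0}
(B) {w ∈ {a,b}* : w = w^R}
(A) {a^(2^n) : n ≥ 0}

(A) {a^(2^n) : n ≥ 0} requires the CFL pumping lemma.

- {w ∈ {a,b}* : w = w^R} is context-free (but not regular)
  • Can be shown non-regular with the regular pumping lemma
  • After pumping, the string is no longer symmetric

- {a^(2^n) : n ≥ 0} is NOT context-free
  • Requires the CFL pumping lemma to prove
  • Gaps between powers of 2 grow exponentially

The CFL pumping lemma is "stronger" in that it can prove non-membership
in the larger class of context-free languages.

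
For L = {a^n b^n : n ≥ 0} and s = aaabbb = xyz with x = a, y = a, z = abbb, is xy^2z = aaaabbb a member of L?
No

xy²z = a · aa · abbb = aaaabbb.
aaaabbb has 4 a's and 3 b's; 4 ≠ 3, so it is not in L.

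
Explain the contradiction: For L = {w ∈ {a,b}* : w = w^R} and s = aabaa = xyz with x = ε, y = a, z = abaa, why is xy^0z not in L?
xy⁰z = abaa ∉ L

Pumping with i = 0 replaces y = a by y⁰ = ε:
- Original: s = xyz = aabaa; aabaa reversed is aabaa, the same string, so it is a palindrome and is in L
- Pumped: xy⁰z = ε · ε · abaa = abaa
- abaa reversed is aaba ≠ abaa, so it is not a palindrome and is not in L

The pumping lemma would require xy⁰z ∈ L, so this decomposition yields a contradiction.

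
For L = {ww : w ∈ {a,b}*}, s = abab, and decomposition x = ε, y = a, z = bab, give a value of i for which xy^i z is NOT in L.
i = 3

xy³z = ε · aaa · bab = aaabab; aaabab has length 6; its halves are aaa and bab, which differ, so it is not in L.
(Other choices also work, e.g. i = 0, 2; only i = 1 is guaranteed to stay in L since xy¹z = s.)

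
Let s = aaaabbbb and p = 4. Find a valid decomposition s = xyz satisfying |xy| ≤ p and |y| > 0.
x = '', y = 'a', z = 'aaabbbb'

For s = aaaabbbb and p = 4, one valid decomposition is:
- x = '' (length 0)
- y = 'a' (length 1)
- z = 'aaabbbb' (length 7)

Verification:
- xyz = '' + 'a' + 'aaabbbb' = aaaabbbb ✓
- |xy| = 1 ≤ 4 ✓
- |y| = 1 > 0 ✓

All pumping lemma constraints are satisfied.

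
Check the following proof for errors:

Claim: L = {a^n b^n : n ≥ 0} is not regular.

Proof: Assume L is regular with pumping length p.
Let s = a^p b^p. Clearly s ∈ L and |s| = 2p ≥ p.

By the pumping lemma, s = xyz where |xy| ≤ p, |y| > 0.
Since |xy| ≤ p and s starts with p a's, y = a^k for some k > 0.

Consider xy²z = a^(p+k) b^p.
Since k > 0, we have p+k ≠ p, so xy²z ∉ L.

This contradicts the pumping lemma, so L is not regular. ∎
The proof is correct.

This proof is valid because:
1. The string s = a^p b^p is correctly in L
2. The decomposition analysis is correct: y must consist only of a's
3. The contradiction is valid: pumping increases a's but not b's
4. The conclusion follows logically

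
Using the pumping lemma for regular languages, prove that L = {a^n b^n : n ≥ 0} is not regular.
Assume for contradiction that L is regular, and let p ≥ 1 be the pumping length given by the pumping lemma.
Choose s = a^p b^p. Then s ∈ L and |s| = 2p ≥ p.
By the pumping lemma, s = xyz for some x, y, z with |xy| ≤ p, |y| ≥ 1, and xy^i z ∈ L for every i ≥ 0.
Since |xy| ≤ p and the first p symbols of s are all a's, we must have y = a^k for some k with 1 ≤ k ≤ p.

Take i = 2: xy²z = a^(p + k) b^p.
This string has p + k a's but p b's, and p + k > p because k ≥ 1. So xy²z ∉ L.

This contradicts the pumping lemma, which requires xy^i z ∈ L for all i ≥ 0.
Hence L = {a^n b^n : n ≥ 0} is not regular. ∎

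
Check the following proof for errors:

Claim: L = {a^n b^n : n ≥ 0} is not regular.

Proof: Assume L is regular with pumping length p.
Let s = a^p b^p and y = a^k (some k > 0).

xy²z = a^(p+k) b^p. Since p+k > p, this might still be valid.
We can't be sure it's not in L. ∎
The proof is INCORRECT.

Error: The conclusion is wrong.
xy²z = a^(p+k) b^p is definitely NOT in L because the number of a's (p+k) ≠ number of b's (p).
The proof incorrectly doubts what is actually a valid contradiction.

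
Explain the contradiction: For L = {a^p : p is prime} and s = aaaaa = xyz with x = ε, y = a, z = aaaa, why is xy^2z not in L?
xy²z = aaaaaa ∉ L

Pumping with i = 2 replaces y = a by y² = aa:
- Original: s = xyz = aaaaa; aaaaa has length 5, which is prime, so it is in L
- Pumped: xy²z = ε · aa · aaaa = aaaaaa
- aaaaaa has length 6 = 2 × 3, which is not prime, so it is not in L

The pumping lemma would require xy²z ∈ L, so this decomposition yields a contradiction.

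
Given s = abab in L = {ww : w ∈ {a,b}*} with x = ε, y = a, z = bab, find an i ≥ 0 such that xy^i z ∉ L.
i = 2

xy²z = ε · aa · bab = aabab; aabab has odd length 5, so it cannot be written as ww and is not in L.
(Other choices also work, e.g. i = 0, 3; only i = 1 is guaranteed to stay in L since xy¹z = s.)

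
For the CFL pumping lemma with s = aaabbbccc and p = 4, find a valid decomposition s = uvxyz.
u='aa', v='a', x='bb', y='b', z='ccc'

For s = aaabbbccc with pumping length p = 4:

One valid decomposition:
- u = 'aa'
- v = 'a'
- x = 'bb'
- y = 'b'
- z = 'ccc'

Verification:
- uvxyz = 'aa' + 'a' + 'bb' + 'b' + 'ccc' = aaabbbccc ✓
- |vxy| = |'abbb'| = 4 ≤ 4 ✓
- |vy| = |'ab'| = 2 > 0 ✓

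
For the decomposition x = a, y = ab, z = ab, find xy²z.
aababab

Given x = 'a', y = 'ab', z = 'ab' and i = 2:

xy^2z = x + y·y·...·y (2 times) + z
       = 'a' + 'ab'^2 + 'ab'
       = 'a' + 'abab' + 'ab'
       = 'aababab'

The pumped string is 'aababab' with length 7.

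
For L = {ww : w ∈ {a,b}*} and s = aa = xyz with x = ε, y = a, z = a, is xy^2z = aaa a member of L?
No

xy²z = ε · aa · a = aaa.
aaa has odd length 3, so it cannot be written as ww and is not in L.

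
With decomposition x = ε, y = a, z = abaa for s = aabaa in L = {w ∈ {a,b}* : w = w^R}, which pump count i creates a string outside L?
i = 0

xy⁰z = ε · ε · abaa = abaa; abaa reversed is aaba ≠ abaa, so it is not a palindrome and is not in L.
(Other choices also work, e.g. i = 2, 3; only i = 1 is guaranteed to stay in L since xy¹z = s.)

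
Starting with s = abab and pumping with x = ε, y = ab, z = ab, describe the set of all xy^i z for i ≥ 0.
{xy^i z : i ≥ 0} = {(ab)^(i+1) : i ≥ 0} = {ab, abab, ababab, ...}

With x = ε, y = ab, z = ab: Pumping 'ab' gives strings of alternating a's and b's.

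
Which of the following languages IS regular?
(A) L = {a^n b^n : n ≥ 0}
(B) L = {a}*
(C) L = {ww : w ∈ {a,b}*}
(B) {a}*

(B) L = {a}* is regular.

This can be recognized by a finite automaton (DFA/NFA).
Regular expressions like {a}* define regular languages.

The other choices are not regular:
- {ww : w ∈ {a,b}*}: After pumping, the two halves no longer match
- {a^n b^n : n ≥ 0}: After pumping, the number of a's and b's become unequal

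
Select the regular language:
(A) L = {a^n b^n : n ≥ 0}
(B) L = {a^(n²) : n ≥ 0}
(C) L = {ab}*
(C) {ab}*

(C) L = {ab}* is regular.

This can be recognized by a finite automaton (DFA/NFA).
Regular expressions like {ab}* define regular languages.

The other choices are not regular:
- {a^(n²) : n ≥ 0}: After pumping, length is no longer a perfect square
- {a^n b^n : n ≥ 0}: After pumping, the number of a's and b's become unequal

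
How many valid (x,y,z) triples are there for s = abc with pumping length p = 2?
3

For s = 'abc' with pumping length p = 2:

Constraints: |xy| ≤ 2, |y| > 0

Valid decompositions (|xy| ≤ p, |y| ≥ 1):
  • x='', y='a', z='bc'
  • x='a', y='b', z='c'
  • x='', y='ab', z='c'

Total count: 3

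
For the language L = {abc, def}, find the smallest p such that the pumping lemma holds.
p = 4

For a finite language L, the pumping lemma holds vacuously if p > max|s| for s ∈ L.

The longest string in L = {abc, def} has length 3.
If p = 4, then no string s ∈ L has |s| ≥ p, so the condition is vacuously true.

The minimum pumping length is p = 4.

Why no smaller p works: for any p ≤ 3, the longest string s ∈ L has |s| = 3 ≥ p, so it would
have to be pumpable; but pumping up (i = 2, 3, ...) produces ever longer strings, which cannot all lie in the
finite language L. So the pumping property fails for every p ≤ 3.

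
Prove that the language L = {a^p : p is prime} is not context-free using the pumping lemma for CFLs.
Assume for contradiction that L is context-free, and let p ≥ 1 be the pumping length given by the pumping lemma for CFLs.
Choose a prime q with q ≥ p and let s = a^q. Then s ∈ L and |s| = q ≥ p.
By the CFL pumping lemma, s = uvxyz for some u, v, x, y, z with |vxy| ≤ p, |vy| ≥ 1, and uv^i xy^i z ∈ L for every i ≥ 0.
All symbols are a's, so only lengths matter: let k = |vy|, with 1 ≤ k ≤ p. Then |uv^i xy^i z| = q + (i − 1)k.

Take i = q + 1: the length is q + qk = q(k + 1).
Both factors satisfy q ≥ 2 and k + 1 ≥ 2, so q(k + 1) is composite and uv^(q+1) xy^(q+1) z ∉ L.

This contradicts the CFL pumping lemma, which requires uv^i xy^i z ∈ L for all i ≥ 0.
Hence L = {a^p : p is prime} is not context-free. ∎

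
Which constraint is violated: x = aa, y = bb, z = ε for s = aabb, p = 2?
Violated: |xy| ≤ p

The decomposition x = aa, y = bb, z = ε for s = aabb with p = 2
violates the constraint: |xy| ≤ p

|xy| = |aabb| = 4 > 2 = p. The decomposition puts too many characters in xy.

Pumping lemma constraints:
1. xyz = s (decomposition is valid)
2. |xy| ≤ p
3. |y| > 0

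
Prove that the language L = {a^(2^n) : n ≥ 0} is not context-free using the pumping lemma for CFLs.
Assume for contradiction that L is context-free, and let p ≥ 1 be the pumping length given by the pumping lemma for CFLs.
Choose s = a^(2^p). Then s ∈ L and |s| = 2^p ≥ p.
By the CFL pumping lemma, s = uvxyz for some u, v, x, y, z with |vxy| ≤ p, |vy| ≥ 1, and uv^i xy^i z ∈ L for every i ≥ 0.
All symbols are a's, so only lengths matter: let k = |vy|, with 1 ≤ k ≤ |vxy| ≤ p < 2^p.

Take i = 2: |uv²xy²z| = 2^p + k, and 2^p < 2^p + k < 2^p + 2^p = 2^(p+1).
So the length lies strictly between consecutive powers of two and is not a power of 2; uv²xy²z ∉ L.

This contradicts the CFL pumping lemma, which requires uv^i xy^i z ∈ L for all i ≥ 0.
Hence L = {a^(2^n) : n ≥ 0} is not context-free. ∎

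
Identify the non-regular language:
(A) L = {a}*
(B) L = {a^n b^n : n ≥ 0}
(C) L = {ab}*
(B) {a^n b^n : n ≥ 0}

(B) L = {a^n b^n : n ≥ 0} is NOT regular.

The pumping lemma can be used to prove this:
After pumping, the number of a's and b's become unequal

The other languages are regular because they can be recognized by finite automata.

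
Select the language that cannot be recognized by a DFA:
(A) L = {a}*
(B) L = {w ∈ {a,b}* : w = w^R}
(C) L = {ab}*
(B) {w ∈ {a,b}* : w = w^R}

(B) L = {w ∈ {a,b}* : w = w^R} is NOT regular.

The pumping lemma can be used to prove this:
After pumping, the string is no longer symmetric

The other languages are regular because they can be recognized by finite automata.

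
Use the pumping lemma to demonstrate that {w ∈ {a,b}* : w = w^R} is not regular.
Assume for contradiction that L is regular, and let p ≥ 1 be the pumping length given by the pumping lemma.
Choose s = a^p b a^p. Then s ∈ L (it reads the same in both directions) and |s| = 2p + 1 ≥ p.
By the pumping lemma, s = xyz for some x, y, z with |xy| ≤ p, |y| ≥ 1, and xy^i z ∈ L for every i ≥ 0.
Since |xy| ≤ p and the first p symbols of s are all a's, y = a^k for some k with 1 ≤ k ≤ p.

Take i = 0: xy⁰z = a^(p − k) b a^p.
Its reversal is a^p b a^(p − k). These differ because the block of a's before the unique b has length p − k in one and p in the other, and p − k ≠ p since k ≥ 1. So xy⁰z is not a palindrome, i.e. xy⁰z ∉ L.

This contradicts the pumping lemma, which requires xy^i z ∈ L for all i ≥ 0.
Hence L = {w ∈ {a,b}* : w = w^R} is not regular. ∎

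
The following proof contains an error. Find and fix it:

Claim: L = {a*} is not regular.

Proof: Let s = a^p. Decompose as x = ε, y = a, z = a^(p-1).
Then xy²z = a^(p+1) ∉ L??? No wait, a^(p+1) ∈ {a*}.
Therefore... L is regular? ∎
Error: The proof attempts to show a*  is not regular, but a* IS regular!

Correction: a* is a regular language (recognized by a simple DFA with one accepting state and self-loop on 'a'). The pumping lemma can only prove non-regularity, not regularity. For regular languages, pumping always works.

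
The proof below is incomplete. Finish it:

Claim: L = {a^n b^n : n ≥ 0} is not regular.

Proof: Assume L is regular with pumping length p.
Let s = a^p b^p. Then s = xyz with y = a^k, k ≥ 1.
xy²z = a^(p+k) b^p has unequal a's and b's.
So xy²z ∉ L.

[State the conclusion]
This contradicts the pumping lemma for regular languages,
which guarantees xy^i z ∈ L for all i ≥ 0.

Since our assumption that L is regular leads to a contradiction,
we conclude that L = {a^n b^n : n ≥ 0} is NOT regular. ∎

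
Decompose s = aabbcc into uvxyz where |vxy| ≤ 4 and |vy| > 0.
u='a', v='a', x='bb', y='c', z='c'

For s = aabbcc with pumping length p = 4:

One valid decomposition:
- u = 'a'
- v = 'a'
- x = 'bb'
- y = 'c'
- z = 'c'

Verification:
- uvxyz = 'a' + 'a' + 'bb' + 'c' + 'c' = aabbcc ✓
- |vxy| = |'abbc'| = 4 ≤ 4 ✓
- |vy| = |'ac'| = 2 > 0 ✓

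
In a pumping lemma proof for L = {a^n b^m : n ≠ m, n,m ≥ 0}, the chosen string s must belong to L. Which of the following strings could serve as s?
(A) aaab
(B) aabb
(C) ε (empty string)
(A) aaab

The pumping lemma is applied to a string s that lies in L, so first check membership of each option:
- (A) aaab = a^3 b^1 with 3 ≠ 1, so it is in L ✓
- (B) aabb = a^2 b^2 has n = m = 2, so it is not in L ✗
- (C) ε = a^0 b^0 has n = m = 0, so it is not in L ✗

Only (A) aaab is in L, so it is the only candidate that could play the role of s.
(In a complete proof one picks s in terms of the pumping length p so that |s| ≥ p is guaranteed; a fixed string like aaab illustrates the shape of such an s.)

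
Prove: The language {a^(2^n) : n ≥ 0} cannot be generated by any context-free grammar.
Assume for contradiction that L is context-free, and let p ≥ 1 be the pumping length given by the pumping lemma for CFLs.
Choose s = a^(2^p). Then s ∈ L and |s| = 2^p ≥ p.
By the CFL pumping lemma, s = uvxyz for some u, v, x, y, z with |vxy| ≤ p, |vy| ≥ 1, and uv^i xy^i z ∈ L for every i ≥ 0.
All symbols are a's, so only lengths matter: let k = |vy|, with 1 ≤ k ≤ |vxy| ≤ p < 2^p.

Take i = 2: |uv²xy²z| = 2^p + k, and 2^p < 2^p + k < 2^p + 2^p = 2^(p+1).
So the length lies strictly between consecutive powers of two and is not a power of 2; uv²xy²z ∉ L.

This contradicts the CFL pumping lemma, which requires uv^i xy^i z ∈ L for all i ≥ 0.
Hence L = {a^(2^n) : n ≥ 0} is not context-free. ∎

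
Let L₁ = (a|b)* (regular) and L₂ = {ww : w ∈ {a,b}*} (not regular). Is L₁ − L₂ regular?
No — L₁ − L₂ is not regular.

L₁ − L₂ is the complement of {ww} within {a,b}*. If it were regular, its complement {ww} would be regular as well (regular languages are closed under complement) — contradiction. So L₁ − L₂ is not regular.

Note that the bare facts "L₁ regular, L₂ non-regular" do not settle the question by themselves: the closure of regular languages under ∪, ∩, complement and difference applies only when BOTH operands are regular. With a non-regular operand the result can come out regular or non-regular depending on the specific languages, so one has to work out L₁ − L₂ for this particular pair, as above.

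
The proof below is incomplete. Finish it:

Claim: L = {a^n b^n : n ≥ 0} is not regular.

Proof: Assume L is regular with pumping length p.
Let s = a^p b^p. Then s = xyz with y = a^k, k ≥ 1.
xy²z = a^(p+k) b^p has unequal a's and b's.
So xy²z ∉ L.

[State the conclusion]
This contradicts the pumping lemma for regular languages,
which guarantees xy^i z ∈ L for all i ≥ 0.

Since our assumption that L is regular leads to a contradiction,
we conclude that L = {a^n b^n : n ≥ 0} is NOT regular. ∎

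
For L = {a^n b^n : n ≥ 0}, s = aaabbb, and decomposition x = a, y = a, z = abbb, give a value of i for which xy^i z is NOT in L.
i = 2

xy²z = a · aa · abbb = aaaabbb; aaaabbb has 4 a's and 3 b's; 4 ≠ 3, so it is not in L.
(Other choices also work, e.g. i = 0, 3; only i = 1 is guaranteed to stay in L since xy¹z = s.)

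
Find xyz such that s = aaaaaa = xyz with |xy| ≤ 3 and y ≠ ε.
x = '', y = 'a', z = 'aaaaa'

For s = aaaaaa and p = 3, one valid decomposition is:
- x = '' (length 0)
- y = 'a' (length 1)
- z = 'aaaaa' (length 5)

Verification:
- xyz = '' + 'a' + 'aaaaa' = aaaaaa ✓
- |xy| = 1 ≤ 3 ✓
- |y| = 1 > 0 ✓

All pumping lemma constraints are satisfied.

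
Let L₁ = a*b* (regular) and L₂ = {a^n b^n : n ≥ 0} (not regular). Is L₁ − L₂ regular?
No — L₁ − L₂ is not regular.

a*b* − {a^n b^n} = {a^n b^m : n ≠ m}. If this were regular, then its complement intersected with a*b*, namely {a^n b^n : n ≥ 0}, would be regular too (closure under complement and intersection) — contradiction. So L₁ − L₂ is not regular.

Note that the bare facts "L₁ regular, L₂ non-regular" do not settle the question by themselves: the closure of regular languages under ∪, ∩, complement and difference applies only when BOTH operands are regular. With a non-regular operand the result can come out regular or non-regular depending on the specific languages, so one has to work out L₁ − L₂ for this particular pair, as above.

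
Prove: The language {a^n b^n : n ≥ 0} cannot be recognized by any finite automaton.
Assume for contradiction that L is regular, and let p ≥ 1 be the pumping length given by the pumping lemma.
Choose s = a^p b^p. Then s ∈ L and |s| = 2p ≥ p.
By the pumping lemma, s = xyz for some x, y, z with |xy| ≤ p, |y| ≥ 1, and xy^i z ∈ L for every i ≥ 0.
Since |xy| ≤ p and the first p symbols of s are all a's, we must have y = a^k for some k with 1 ≤ k ≤ p.

Take i = 0: xy⁰z = a^(p − k) b^p.
This string has p − k a's but p b's, and p − k < p because k ≥ 1. So xy⁰z ∉ L.

This contradicts the pumping lemma, which requires xy^i z ∈ L for all i ≥ 0.
Hence L = {a^n b^n : n ≥ 0} is not regular. ∎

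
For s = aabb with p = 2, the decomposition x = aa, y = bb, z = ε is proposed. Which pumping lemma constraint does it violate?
Violated: |xy| ≤ p

The decomposition x = aa, y = bb, z = ε for s = aabb with p = 2
violates the constraint: |xy| ≤ p

|xy| = |aabb| = 4 > 2 = p. The decomposition puts too many characters in xy.

Pumping lemma constraints:
1. xyz = s (decomposition is valid)
2. |xy| ≤ p
3. |y| > 0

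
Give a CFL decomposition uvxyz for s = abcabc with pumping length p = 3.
u='ab', v='c', x='a', y='b', z='c'

For s = abcabc with pumping length p = 3:

One valid decomposition:
- u = 'ab'
- v = 'c'
- x = 'a'
- y = 'b'
- z = 'c'

Verification:
- uvxyz = 'ab' + 'c' + 'a' + 'b' + 'c' = abcabc ✓
- |vxy| = |'cab'| = 3 ≤ 3 ✓
- |vy| = |'cb'| = 2 > 0 ✓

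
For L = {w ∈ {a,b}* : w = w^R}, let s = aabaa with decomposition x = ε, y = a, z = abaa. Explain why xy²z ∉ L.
xy²z = aaabaa ∉ L

Pumping with i = 2 replaces y = a by y² = aa:
- Original: s = xyz = aabaa; aabaa reversed is aabaa, the same string, so it is a palindrome and is in L
- Pumped: xy²z = ε · aa · abaa = aaabaa
- aaabaa reversed is aabaaa ≠ aaabaa, so it is not a palindrome and is not in L

The pumping lemma would require xy²z ∈ L, so this decomposition yields a contradiction.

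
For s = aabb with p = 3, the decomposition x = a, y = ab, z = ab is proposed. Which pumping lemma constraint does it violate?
Violated: xyz = s

The decomposition x = a, y = ab, z = ab for s = aabb with p = 3
violates the constraint: xyz = s

xyz = 'a' + 'ab' + 'ab' = 'aabab' ≠ 'aabb' = s. The decomposition doesn't reconstruct s.

Pumping lemma constraints:
1. xyz = s (decomposition is valid)
2. |xy| ≤ p
3. |y| > 0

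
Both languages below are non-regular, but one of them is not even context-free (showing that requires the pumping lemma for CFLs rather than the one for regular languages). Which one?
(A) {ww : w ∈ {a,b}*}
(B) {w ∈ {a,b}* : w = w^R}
(A) {ww : w ∈ {a,b}*}

(A) {ww : w ∈ {a,b}*} requires the CFL pumping lemma.

- {w ∈ {a,b}* : w = w^R} is context-free (but not regular)
  • Can be shown non-regular with the regular pumping lemma
  • After pumping, the string is no longer symmetric

- {ww : w ∈ {a,b}*} is NOT context-free
  • Requires the CFL pumping lemma to prove
  • Cannot verify equality of two arbitrary substrings

The CFL pumping lemma is "stronger" in that it can prove non-membership
in the larger class of context-free languages.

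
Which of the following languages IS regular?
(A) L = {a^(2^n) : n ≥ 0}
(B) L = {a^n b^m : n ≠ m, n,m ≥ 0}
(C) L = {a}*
(C) {a}*

(C) L = {a}* is regular.

This can be recognized by a finite automaton (DFA/NFA).
Regular expressions like {a}* define regular languages.

The other choices are not regular:
- {a^n b^m : n ≠ m, n,m ≥ 0}: After pumping a's, we can make n = m
- {a^(2^n) : n ≥ 0}: After pumping, length is no longer a power of 2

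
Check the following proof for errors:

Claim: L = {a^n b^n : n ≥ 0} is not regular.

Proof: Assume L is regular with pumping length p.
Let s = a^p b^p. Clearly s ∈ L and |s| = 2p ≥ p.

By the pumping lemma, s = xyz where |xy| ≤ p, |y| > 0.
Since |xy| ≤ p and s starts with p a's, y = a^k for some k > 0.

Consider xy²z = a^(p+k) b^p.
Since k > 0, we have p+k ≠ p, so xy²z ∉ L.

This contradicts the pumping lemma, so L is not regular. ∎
The proof is correct.

This proof is valid because:
1. The string s = a^p b^p is correctly in L
2. The decomposition analysis is correct: y must consist only of a's
3. The contradiction is valid: pumping increases a's but not b's
4. The conclusion follows logically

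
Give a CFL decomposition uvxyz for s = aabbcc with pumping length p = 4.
u='a', v='a', x='bb', y='c', z='c'

For s = aabbcc with pumping length p = 4:

One valid decomposition:
- u = 'a'
- v = 'a'
- x = 'bb'
- y = 'c'
- z = 'c'

Verification:
- uvxyz = 'a' + 'a' + 'bb' + 'c' + 'c' = aabbcc ✓
- |vxy| = |'abbc'| = 4 ≤ 4 ✓
- |vy| = |'ac'| = 2 > 0 ✓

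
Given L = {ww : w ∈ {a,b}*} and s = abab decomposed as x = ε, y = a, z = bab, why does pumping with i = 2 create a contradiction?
xy²z = aabab ∉ L

Pumping with i = 2 replaces y = a by y² = aa:
- Original: s = xyz = abab; abab splits into halves ab · ab, which are equal, so it is in L (w = ab)
- Pumped: xy²z = ε · aa · bab = aabab
- aabab has odd length 5, so it cannot be written as ww and is not in L

The pumping lemma would require xy²z ∈ L, so this decomposition yields a contradiction.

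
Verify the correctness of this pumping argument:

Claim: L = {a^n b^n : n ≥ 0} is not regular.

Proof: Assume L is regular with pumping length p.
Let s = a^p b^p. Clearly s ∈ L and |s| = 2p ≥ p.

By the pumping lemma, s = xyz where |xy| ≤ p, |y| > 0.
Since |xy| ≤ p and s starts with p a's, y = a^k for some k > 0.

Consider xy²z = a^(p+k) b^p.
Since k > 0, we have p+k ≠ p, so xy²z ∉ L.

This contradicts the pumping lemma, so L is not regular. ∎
The proof is correct.

This proof is valid because:
1. The string s = a^p b^p is correctly in L
2. The decomposition analysis is correct: y must consist only of a's
3. The contradiction is valid: pumping increases a's but not b's
4. The conclusion follows logically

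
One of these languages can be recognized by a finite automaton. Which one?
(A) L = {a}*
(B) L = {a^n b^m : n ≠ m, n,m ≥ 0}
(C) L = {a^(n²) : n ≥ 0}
(A) {a}*

(A) L = {a}* is regular.

This can be recognized by a finite automaton (DFA/NFA).
Regular expressions like {a}* define regular languages.

The other choices are not regular:
- {a^n b^m : n ≠ m, n,m ≥ 0}: After pumping a's, we can make n = m
- {a^(n²) : n ≥ 0}: After pumping, length is no longer a perfect square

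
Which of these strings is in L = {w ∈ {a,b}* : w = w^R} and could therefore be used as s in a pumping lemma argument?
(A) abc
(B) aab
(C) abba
(C) abba

The pumping lemma is applied to a string s that lies in L, so first check membership of each option:
- (A) abc reversed is cba ≠ abc, so it is not a palindrome and is not in L ✗
- (B) aab reversed is baa ≠ aab, so it is not a palindrome and is not in L ✗
- (C) abba reversed is abba, the same string, so it is a palindrome and is in L ✓

Only (C) abba is in L, so it is the only candidate that could play the role of s.
(In a complete proof one picks s in terms of the pumping length p so that |s| ≥ p is guaranteed; a fixed string like abba illustrates the shape of such an s.)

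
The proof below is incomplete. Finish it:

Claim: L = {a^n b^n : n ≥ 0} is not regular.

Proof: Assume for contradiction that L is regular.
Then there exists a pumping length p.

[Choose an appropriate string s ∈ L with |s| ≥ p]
s = a^p b^p

This string is in L (has equal a's and b's) and has length 2p ≥ p.
Any decomposition xyz with |xy| ≤ p means y consists only of a's,
so pumping will unbalance the counts.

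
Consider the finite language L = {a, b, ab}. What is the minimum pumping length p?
p = 3

For a finite language L, the pumping lemma holds vacuously if p > max|s| for s ∈ L.

The longest string in L = {a, b, ab} has length 2.
If p = 3, then no string s ∈ L has |s| ≥ p, so the condition is vacuously true.

The minimum pumping length is p = 3.

Why no smaller p works: for any p ≤ 2, the longest string s ∈ L has |s| = 2 ≥ p, so it would
have to be pumpable; but pumping up (i = 2, 3, ...) produces ever longer strings, which cannot all lie in the
finite language L. So the pumping property fails for every p ≤ 2.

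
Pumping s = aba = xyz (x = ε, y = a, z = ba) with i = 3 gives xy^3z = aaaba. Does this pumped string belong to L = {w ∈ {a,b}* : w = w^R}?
No

xy³z = ε · aaa · ba = aaaba.
aaaba reversed is abaaa ≠ aaaba, so it is not a palindrome and is not in L.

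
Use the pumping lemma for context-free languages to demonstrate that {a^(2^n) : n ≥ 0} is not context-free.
Assume for contradiction that L is context-free, and let p ≥ 1 be the pumping length given by the pumping lemma for CFLs.
Choose s = a^(2^p). Then s ∈ L and |s| = 2^p ≥ p.
By the CFL pumping lemma, s = uvxyz for some u, v, x, y, z with |vxy| ≤ p, |vy| ≥ 1, and uv^i xy^i z ∈ L for every i ≥ 0.
All symbols are a's, so only lengths matter: let k = |vy|, with 1 ≤ k ≤ |vxy| ≤ p < 2^p.

Take i = 2: |uv²xy²z| = 2^p + k, and 2^p < 2^p + k < 2^p + 2^p = 2^(p+1).
So the length lies strictly between consecutive powers of two and is not a power of 2; uv²xy²z ∉ L.

This contradicts the CFL pumping lemma, which requires uv^i xy^i z ∈ L for all i ≥ 0.
Hence L = {a^(2^n) : n ≥ 0} is not context-free. ∎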